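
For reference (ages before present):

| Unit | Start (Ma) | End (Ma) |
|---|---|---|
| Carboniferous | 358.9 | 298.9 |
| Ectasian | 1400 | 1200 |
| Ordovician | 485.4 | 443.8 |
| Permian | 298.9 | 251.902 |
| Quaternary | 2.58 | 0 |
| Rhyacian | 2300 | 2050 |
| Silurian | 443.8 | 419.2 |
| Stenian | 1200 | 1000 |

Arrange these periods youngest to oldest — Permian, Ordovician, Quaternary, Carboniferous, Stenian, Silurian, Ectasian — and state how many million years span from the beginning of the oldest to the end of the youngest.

Start ages (Ma): Ectasian 1400, Stenian 1200, Ordovician 485.4, Silurian 443.8, Carboniferous 358.9, Permian 298.9, Quaternary 2.58.
Ordered youngest to oldest: Quaternary, Permian, Carboniferous, Silurian, Ordovician, Stenian, Ectasian.
Span = 1400 − 0 = 1400 Myr.

Quaternary, Permian, Carboniferous, Silurian, Ordovician, Stenian, Ectasian; total span 1400 Myr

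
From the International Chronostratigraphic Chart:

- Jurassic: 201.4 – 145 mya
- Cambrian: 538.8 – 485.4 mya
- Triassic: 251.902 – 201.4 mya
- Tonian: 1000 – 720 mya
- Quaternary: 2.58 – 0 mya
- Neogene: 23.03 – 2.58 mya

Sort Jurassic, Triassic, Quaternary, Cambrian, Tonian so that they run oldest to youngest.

Tonian → Cambrian → Triassic → Jurassic → Quaternary

Sorting by start age (descending Ma, since larger Ma = older): Tonian start 1000, Cambrian start 538.8, Triassic start 251.902, Jurassic start 201.4, Quaternary start 2.58.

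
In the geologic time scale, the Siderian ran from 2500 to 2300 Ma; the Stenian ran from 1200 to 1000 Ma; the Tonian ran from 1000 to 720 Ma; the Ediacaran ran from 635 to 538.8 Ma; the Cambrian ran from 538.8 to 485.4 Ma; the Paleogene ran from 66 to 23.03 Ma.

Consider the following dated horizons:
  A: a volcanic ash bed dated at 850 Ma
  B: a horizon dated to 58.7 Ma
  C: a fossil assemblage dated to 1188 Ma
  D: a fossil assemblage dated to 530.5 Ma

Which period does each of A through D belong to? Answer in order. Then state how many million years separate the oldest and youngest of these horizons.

A — Tonian; B — Paleogene; C — Stenian; D — Cambrian; span 1129.3 million years

A: 850 Ma lies in 1000–720 Ma, so Tonian.
B: 58.7 Ma lies in 66–23.03 Ma, so Paleogene.
C: 1188 Ma lies in 1200–1000 Ma, so Stenian.
D: 530.5 Ma lies in 538.8–485.4 Ma, so Cambrian.
Oldest = 1188 Ma, youngest = 58.7 Ma → span 1129.3 Myr.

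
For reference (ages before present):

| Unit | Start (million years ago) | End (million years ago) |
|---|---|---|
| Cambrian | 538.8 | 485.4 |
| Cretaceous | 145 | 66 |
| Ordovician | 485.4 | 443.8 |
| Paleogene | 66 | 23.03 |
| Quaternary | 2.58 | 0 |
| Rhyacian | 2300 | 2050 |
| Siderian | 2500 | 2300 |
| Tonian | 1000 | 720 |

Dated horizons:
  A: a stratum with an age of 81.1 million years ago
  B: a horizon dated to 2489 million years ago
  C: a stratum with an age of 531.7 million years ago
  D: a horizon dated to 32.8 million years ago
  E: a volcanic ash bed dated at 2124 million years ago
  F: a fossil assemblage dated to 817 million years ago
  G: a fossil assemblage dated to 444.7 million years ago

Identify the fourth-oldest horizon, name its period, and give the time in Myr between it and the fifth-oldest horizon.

C, in the Cambrian; 87 million years to G

Sorted oldest-first by Ma: B (2489), E (2124), F (817), C (531.7), G (444.7), A (81.1), D (32.8).
The fourth oldest is C at 531.7 Ma, which lies in 538.8–485.4 Ma: the Cambrian.
The fifth oldest is G at 444.7 Ma; separation = |531.7 − 444.7| = 87 Myr.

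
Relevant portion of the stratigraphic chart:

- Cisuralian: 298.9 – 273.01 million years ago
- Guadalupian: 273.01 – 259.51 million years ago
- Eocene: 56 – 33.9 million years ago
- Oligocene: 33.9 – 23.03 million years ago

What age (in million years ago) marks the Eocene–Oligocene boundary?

33.9 million years ago

The Eocene ends and the Oligocene begins at 33.9 million years ago.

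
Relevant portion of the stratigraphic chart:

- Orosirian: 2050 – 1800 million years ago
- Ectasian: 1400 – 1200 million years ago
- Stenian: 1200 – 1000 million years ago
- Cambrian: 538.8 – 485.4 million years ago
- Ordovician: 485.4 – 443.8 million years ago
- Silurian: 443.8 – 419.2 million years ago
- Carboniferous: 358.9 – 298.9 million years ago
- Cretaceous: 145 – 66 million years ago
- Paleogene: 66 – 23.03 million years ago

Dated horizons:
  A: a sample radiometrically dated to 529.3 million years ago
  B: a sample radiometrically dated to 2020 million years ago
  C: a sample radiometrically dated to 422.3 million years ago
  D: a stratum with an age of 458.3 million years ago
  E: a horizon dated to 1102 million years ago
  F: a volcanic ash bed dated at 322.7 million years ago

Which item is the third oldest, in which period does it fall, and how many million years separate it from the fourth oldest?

A, in the Cambrian; 71 million years to D

Sorted oldest-first by Ma: B (2020), E (1102), A (529.3), D (458.3), C (422.3), F (322.7).
The third oldest is A at 529.3 Ma, which lies in 538.8–485.4 Ma: the Cambrian.
The fourth oldest is D at 458.3 Ma; separation = |529.3 − 458.3| = 71 Myr.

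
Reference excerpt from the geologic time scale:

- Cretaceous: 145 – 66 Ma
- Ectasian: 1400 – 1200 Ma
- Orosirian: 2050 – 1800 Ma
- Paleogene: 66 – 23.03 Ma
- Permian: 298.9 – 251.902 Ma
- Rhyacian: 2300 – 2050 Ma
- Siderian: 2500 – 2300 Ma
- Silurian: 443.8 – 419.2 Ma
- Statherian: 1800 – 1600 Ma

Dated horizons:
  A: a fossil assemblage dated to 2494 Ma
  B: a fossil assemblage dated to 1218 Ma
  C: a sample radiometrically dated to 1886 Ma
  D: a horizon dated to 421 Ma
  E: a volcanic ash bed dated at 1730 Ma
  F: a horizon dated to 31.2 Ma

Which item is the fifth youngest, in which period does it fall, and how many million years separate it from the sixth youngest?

C, in the Orosirian; 608 million years to A

Sorted youngest-first by Ma: F (31.2), D (421), B (1218), E (1730), C (1886), A (2494).
The fifth youngest is C at 1886 Ma, which lies in 2050–1800 Ma: the Orosirian.
The sixth youngest is A at 2494 Ma; separation = |1886 − 2494| = 608 Myr.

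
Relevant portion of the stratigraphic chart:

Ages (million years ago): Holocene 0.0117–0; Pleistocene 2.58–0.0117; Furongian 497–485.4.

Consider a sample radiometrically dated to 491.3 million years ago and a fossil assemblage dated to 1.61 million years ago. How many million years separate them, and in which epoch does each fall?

Elapsed time: 491.3 − 1.61 = 489.69 Myr.
491.3 Ma lies within 497–485.4 Ma: Furongian.
1.61 Ma lies within 2.58–0.0117 Ma: Pleistocene.

489.69 million years apart; the first in the Furongian, the second in the Pleistocene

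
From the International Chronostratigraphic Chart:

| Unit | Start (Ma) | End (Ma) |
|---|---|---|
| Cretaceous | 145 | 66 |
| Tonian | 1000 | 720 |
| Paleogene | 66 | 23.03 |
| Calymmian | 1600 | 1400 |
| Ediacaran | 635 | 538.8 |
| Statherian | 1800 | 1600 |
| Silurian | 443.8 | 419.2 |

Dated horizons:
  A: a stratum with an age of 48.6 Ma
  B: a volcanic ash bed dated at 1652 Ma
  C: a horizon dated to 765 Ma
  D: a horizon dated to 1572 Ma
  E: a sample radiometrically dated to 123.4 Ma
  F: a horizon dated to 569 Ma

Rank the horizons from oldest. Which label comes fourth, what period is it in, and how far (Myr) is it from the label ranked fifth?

Sorted oldest-first by Ma: B (1652), D (1572), C (765), F (569), E (123.4), A (48.6).
The fourth oldest is F at 569 Ma, which lies in 635–538.8 Ma: the Ediacaran.
The fifth oldest is E at 123.4 Ma; separation = |569 − 123.4| = 445.6 Myr.

F, in the Ediacaran; 445.6 million years to E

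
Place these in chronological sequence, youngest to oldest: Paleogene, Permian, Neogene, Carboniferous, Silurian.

Neogene, Paleogene, Permian, Carboniferous, Silurian

Group by era (each group listed oldest first) — Paleozoic: Silurian, Carboniferous, Permian; Cenozoic: Paleogene, Neogene. The eras run Paleozoic → Mesozoic → Cenozoic. Concatenating the groups in that era order and then reversing gives youngest to oldest.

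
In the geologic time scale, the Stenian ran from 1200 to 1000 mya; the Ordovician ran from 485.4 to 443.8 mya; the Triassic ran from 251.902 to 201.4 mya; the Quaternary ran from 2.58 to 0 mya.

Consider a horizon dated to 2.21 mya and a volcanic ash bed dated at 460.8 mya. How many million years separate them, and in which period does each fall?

Elapsed time: 460.8 − 2.21 = 458.59 Myr.
2.21 Ma lies within 2.58–0 Ma: Quaternary.
460.8 Ma lies within 485.4–443.8 Ma: Ordovician.

458.59 million years apart; the first in the Quaternary, the second in the Ordovician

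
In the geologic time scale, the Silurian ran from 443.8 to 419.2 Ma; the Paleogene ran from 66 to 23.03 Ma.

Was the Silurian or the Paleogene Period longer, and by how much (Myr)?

Paleogene, by 18.37 million years

Silurian: 443.8 − 419.2 = 24.6 Myr.
Paleogene: 66 − 23.03 = 42.97 Myr.
Difference: 42.97 − 24.6 = 18.37 Myr, so the Paleogene was longer.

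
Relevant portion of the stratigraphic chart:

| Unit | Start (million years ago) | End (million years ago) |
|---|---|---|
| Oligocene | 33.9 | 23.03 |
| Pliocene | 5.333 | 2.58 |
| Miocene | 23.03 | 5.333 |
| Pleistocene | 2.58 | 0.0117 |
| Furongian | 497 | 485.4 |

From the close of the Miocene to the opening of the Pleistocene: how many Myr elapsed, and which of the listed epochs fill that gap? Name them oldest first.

The Miocene closes at 5.333 Ma and the Pleistocene opens at 2.58 Ma, so the interval is 5.333 − 2.58 = 2.753 Myr.
An epoch fits inside if it starts at or after 5.333 Ma and ends at or before 2.58 Ma; oldest first that gives Pliocene.

2.753 million years; Pliocene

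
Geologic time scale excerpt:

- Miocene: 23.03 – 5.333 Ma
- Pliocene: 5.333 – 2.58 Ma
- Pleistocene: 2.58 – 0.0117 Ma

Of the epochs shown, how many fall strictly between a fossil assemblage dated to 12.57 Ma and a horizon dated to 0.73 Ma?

1

The older date is 12.57 Ma and the younger is 0.73 Ma.
Epochs with start < 12.57 and end > 0.73 Ma: Pliocene (5.333–2.58).
That is 1 complete epoch.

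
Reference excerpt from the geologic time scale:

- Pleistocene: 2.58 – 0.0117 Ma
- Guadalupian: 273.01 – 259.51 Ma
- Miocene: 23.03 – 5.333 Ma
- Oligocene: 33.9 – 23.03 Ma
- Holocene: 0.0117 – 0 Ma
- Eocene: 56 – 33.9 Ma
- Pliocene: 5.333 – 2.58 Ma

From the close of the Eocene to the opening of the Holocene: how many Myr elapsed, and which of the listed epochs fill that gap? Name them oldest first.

33.8883 million years; Oligocene, Miocene, Pliocene, Pleistocene

End of Eocene = 33.9 Ma; start of Holocene = 0.0117 Ma.
Gap = 33.9 − 0.0117 = 33.8883 Myr.
Epochs wholly inside 33.9–0.0117 Ma: Oligocene (33.9–23.03), Miocene (23.03–5.333), Pliocene (5.333–2.58), Pleistocene (2.58–0.0117).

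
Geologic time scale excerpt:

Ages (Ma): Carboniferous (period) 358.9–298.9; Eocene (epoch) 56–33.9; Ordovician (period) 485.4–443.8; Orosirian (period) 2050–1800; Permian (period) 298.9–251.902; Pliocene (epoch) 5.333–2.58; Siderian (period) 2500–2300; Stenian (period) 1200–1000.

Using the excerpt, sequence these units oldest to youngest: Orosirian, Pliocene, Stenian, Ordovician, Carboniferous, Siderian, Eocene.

Read off each span (Ma): Orosirian 2050–1800; Pliocene 5.333–2.58; Stenian 1200–1000; Ordovician 485.4–443.8; Carboniferous 358.9–298.9; Siderian 2500–2300; Eocene 56–33.9.
Larger Ma is older, so oldest→youngest is Siderian, Orosirian, Stenian, Ordovician, Carboniferous, Eocene, Pliocene.

Siderian, Orosirian, Stenian, Ordovician, Carboniferous, Eocene, Pliocene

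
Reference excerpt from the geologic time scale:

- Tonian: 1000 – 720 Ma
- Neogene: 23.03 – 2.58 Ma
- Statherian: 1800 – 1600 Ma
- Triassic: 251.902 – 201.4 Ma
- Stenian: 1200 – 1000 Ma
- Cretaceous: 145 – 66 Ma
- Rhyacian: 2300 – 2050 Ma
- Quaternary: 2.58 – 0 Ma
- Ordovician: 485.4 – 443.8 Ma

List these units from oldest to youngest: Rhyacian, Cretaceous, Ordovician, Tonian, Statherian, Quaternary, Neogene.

The oldest of these is Rhyacian (starts 2300 Ma) and the youngest is Quaternary (ends 0 Ma).
In between, by decreasing start age: Statherian (1800), Tonian (1000), Ordovician (485.4), Cretaceous (145), Neogene (23.03).

Rhyacian, Statherian, Tonian, Ordovician, Cretaceous, Neogene, Quaternary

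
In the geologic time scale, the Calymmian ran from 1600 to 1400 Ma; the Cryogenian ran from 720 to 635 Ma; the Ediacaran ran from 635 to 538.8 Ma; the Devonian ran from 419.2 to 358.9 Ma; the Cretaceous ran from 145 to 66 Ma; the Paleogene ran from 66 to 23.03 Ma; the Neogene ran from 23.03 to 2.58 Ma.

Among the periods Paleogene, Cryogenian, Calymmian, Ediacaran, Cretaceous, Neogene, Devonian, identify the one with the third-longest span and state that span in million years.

Start − end for each: Paleogene 66 − 23.03 = 42.97; Cryogenian 720 − 635 = 85; Calymmian 1600 − 1400 = 200; Ediacaran 635 − 538.8 = 96.2; Cretaceous 145 − 66 = 79; Neogene 23.03 − 2.58 = 20.45; Devonian 419.2 − 358.9 = 60.3.
Ranking these from longest: Calymmian > Ediacaran > Cryogenian > Cretaceous > Devonian > Paleogene > Neogene.
Position 3 in that ranking is Cryogenian, which lasted 85 Myr.

Cryogenian, 85 million years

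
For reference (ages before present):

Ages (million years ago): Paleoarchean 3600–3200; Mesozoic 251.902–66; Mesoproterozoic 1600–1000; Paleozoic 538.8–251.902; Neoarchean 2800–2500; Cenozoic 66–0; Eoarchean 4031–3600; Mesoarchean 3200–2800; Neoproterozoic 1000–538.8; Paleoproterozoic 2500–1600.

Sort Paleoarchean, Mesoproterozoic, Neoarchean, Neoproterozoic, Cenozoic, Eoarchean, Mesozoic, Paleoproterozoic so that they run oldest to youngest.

Eoarchean, then Paleoarchean, then Neoarchean, then Paleoproterozoic, then Mesoproterozoic, then Neoproterozoic, then Mesozoic, then Cenozoic

Sorting by start age (descending Ma, since larger Ma = older): Eoarchean began 4031, Paleoarchean began 3600, Neoarchean began 2800, Paleoproterozoic began 2500, Mesoproterozoic began 1600, Neoproterozoic began 1000, Mesozoic began 251.902, Cenozoic began 66.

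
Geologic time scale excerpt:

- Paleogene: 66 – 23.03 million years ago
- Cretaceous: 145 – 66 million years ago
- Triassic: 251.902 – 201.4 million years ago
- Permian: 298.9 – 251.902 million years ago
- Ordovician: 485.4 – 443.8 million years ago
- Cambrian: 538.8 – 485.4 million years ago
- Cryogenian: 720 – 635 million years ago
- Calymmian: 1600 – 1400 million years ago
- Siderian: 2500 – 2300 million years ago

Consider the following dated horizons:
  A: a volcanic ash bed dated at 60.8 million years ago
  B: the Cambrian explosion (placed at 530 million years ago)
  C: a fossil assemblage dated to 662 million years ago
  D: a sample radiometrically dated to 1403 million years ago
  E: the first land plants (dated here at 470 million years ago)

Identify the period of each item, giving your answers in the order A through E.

Match each age against the start–end ranges in the excerpt: A = 60.8 Ma → Paleogene (66–23.03); B = 530 Ma → Cambrian (538.8–485.4); C = 662 Ma → Cryogenian (720–635); D = 1403 Ma → Calymmian (1600–1400); E = 470 Ma → Ordovician (485.4–443.8).

A — Paleogene; B — Cambrian; C — Cryogenian; D — Calymmian; E — Ordovician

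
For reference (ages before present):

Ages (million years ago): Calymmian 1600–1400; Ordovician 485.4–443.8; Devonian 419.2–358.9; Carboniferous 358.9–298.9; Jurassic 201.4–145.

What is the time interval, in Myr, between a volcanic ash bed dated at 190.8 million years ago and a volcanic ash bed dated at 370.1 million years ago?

370.1 − 190.8 = 179.3 million years.

179.3 million years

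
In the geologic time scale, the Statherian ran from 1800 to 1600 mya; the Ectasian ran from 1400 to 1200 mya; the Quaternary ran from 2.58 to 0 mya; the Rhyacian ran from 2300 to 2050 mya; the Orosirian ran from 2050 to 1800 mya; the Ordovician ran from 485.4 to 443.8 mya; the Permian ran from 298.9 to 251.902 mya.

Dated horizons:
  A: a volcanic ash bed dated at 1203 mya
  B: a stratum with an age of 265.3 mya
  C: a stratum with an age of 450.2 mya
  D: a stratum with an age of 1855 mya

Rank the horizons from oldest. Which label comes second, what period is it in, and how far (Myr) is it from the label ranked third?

A, in the Ectasian; 752.8 million years to C

Larger Ma means older, so oldest first: D 1855 > A 1203 > C 450.2 > B 265.3.
Counting 2 along gives A (1203 Ma); the excerpt puts that inside the Ectasian, 1400–1200 Ma.
Next in line is C (450.2 Ma), and 1203 − 450.2 = 752.8 Myr.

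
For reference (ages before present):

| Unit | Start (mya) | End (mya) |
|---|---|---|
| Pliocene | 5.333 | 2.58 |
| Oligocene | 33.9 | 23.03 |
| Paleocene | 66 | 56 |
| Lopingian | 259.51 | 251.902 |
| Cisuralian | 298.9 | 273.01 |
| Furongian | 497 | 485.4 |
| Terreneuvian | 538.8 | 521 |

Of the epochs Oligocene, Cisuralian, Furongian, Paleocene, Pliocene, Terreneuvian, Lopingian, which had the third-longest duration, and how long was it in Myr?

Furongian, 11.6 million years

Start − end for each: Oligocene 33.9 − 23.03 = 10.87; Cisuralian 298.9 − 273.01 = 25.89; Furongian 497 − 485.4 = 11.6; Paleocene 66 − 56 = 10; Pliocene 5.333 − 2.58 = 2.753; Terreneuvian 538.8 − 521 = 17.8; Lopingian 259.51 − 251.902 = 7.608.
Ranking these from longest: Cisuralian > Terreneuvian > Furongian > Oligocene > Paleocene > Lopingian > Pliocene.
Position 3 in that ranking is Furongian, which lasted 11.6 Myr.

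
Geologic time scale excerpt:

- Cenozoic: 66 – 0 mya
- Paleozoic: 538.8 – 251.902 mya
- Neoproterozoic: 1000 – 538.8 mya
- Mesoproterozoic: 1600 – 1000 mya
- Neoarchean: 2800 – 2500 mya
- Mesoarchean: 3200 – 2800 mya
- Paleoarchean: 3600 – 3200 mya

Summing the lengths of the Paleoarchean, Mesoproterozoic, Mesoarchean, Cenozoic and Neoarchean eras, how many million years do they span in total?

1766 million years

Duration is start − end for each: (3600 − 3200) + (1600 − 1000) + (3200 − 2800) + (66 − 0) + (2800 − 2500).
That is 400 + 600 + 400 + 66 + 300, which totals 1766 million years.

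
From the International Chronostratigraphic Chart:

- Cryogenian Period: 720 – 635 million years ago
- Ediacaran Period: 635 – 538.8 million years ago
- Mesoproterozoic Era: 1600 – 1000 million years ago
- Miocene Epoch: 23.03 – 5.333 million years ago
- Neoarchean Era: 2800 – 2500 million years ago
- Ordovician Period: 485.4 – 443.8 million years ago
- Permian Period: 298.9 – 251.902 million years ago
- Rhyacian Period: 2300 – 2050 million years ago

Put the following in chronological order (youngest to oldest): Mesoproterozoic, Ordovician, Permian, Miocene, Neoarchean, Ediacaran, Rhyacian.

Miocene, Permian, Ordovician, Ediacaran, Mesoproterozoic, Rhyacian, Neoarchean

Read off each span (Ma): Mesoproterozoic 1600–1000; Ordovician 485.4–443.8; Permian 298.9–251.902; Miocene 23.03–5.333; Neoarchean 2800–2500; Ediacaran 635–538.8; Rhyacian 2300–2050.
Larger Ma is older, so oldest→youngest is Neoarchean, Rhyacian, Mesoproterozoic, Ediacaran, Ordovician, Permian, Miocene; reverse it for youngest→oldest.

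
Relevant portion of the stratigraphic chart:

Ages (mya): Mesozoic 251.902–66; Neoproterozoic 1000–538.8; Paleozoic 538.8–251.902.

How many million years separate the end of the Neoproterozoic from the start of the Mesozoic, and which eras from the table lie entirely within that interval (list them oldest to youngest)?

The Neoproterozoic closes at 538.8 Ma and the Mesozoic opens at 251.902 Ma, so the interval is 538.8 − 251.902 = 286.898 Myr.
An era fits inside if it starts at or after 538.8 Ma and ends at or before 251.902 Ma; oldest first that gives Paleozoic.

286.898 million years; Paleozoic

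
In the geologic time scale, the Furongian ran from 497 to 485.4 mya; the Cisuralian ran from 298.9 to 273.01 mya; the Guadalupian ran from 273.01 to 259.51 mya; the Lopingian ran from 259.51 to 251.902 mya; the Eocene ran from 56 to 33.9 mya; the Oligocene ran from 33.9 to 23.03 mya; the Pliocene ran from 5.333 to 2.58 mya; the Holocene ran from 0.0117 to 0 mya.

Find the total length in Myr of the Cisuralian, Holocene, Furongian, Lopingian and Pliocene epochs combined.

Duration is start − end for each: (298.9 − 273.01) + (0.0117 − 0) + (497 − 485.4) + (259.51 − 251.902) + (5.333 − 2.58).
That is 25.89 + 0.0117 + 11.6 + 7.608 + 2.753, which totals 47.8627 million years.

47.8627 million years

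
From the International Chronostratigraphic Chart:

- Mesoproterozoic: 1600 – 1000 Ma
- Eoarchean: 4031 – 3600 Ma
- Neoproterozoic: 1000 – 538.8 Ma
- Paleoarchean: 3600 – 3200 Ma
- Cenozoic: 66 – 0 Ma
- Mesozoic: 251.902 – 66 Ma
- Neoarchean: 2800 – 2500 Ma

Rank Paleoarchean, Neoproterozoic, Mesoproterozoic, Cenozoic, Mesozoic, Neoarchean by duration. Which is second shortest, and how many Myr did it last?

Mesozoic, 185.902 million years

Start − end for each: Paleoarchean 3600 − 3200 = 400; Neoproterozoic 1000 − 538.8 = 461.2; Mesoproterozoic 1600 − 1000 = 600; Cenozoic 66 − 0 = 66; Mesozoic 251.902 − 66 = 185.902; Neoarchean 2800 − 2500 = 300.
Ranking these from shortest: Cenozoic < Mesozoic < Neoarchean < Paleoarchean < Neoproterozoic < Mesoproterozoic.
Position 2 in that ranking is Mesozoic, which lasted 185.902 Myr.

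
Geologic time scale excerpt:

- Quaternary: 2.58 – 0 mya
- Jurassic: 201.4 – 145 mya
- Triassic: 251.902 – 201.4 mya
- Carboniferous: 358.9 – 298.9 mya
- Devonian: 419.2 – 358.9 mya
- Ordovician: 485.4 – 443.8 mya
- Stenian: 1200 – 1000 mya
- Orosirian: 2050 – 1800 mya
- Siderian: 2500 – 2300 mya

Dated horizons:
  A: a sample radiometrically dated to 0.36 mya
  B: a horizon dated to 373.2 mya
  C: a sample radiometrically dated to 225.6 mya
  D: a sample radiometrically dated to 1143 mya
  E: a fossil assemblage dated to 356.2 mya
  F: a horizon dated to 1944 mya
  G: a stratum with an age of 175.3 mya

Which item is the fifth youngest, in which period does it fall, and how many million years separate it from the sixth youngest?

B, in the Devonian; 769.8 million years to D

Sorted youngest-first by Ma: A (0.36), G (175.3), C (225.6), E (356.2), B (373.2), D (1143), F (1944).
The fifth youngest is B at 373.2 Ma, which lies in 419.2–358.9 Ma: the Devonian.
The sixth youngest is D at 1143 Ma; separation = |373.2 − 1143| = 769.8 Myr.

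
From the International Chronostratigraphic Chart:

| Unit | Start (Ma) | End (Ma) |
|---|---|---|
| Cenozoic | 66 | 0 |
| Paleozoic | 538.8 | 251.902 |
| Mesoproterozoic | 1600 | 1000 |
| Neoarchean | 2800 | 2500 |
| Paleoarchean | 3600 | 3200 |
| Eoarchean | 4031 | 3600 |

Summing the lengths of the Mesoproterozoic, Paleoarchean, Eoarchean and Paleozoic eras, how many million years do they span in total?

1717.898 million years

Each duration: Mesoproterozoic = 600; Paleoarchean = 400; Eoarchean = 431; Paleozoic = 286.898.
Sum: 600 + 400 + 431 + 286.898 = 1717.898 Myr.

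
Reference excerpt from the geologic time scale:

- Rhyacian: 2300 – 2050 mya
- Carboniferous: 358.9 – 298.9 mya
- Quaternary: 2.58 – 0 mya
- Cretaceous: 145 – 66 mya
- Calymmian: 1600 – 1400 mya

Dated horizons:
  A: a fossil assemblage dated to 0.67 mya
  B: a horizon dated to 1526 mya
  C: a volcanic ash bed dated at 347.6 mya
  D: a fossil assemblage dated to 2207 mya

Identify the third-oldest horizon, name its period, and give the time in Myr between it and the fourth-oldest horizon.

Sorted oldest-first by Ma: D (2207), B (1526), C (347.6), A (0.67).
The third oldest is C at 347.6 Ma, which lies in 358.9–298.9 Ma: the Carboniferous.
The fourth oldest is A at 0.67 Ma; separation = |347.6 − 0.67| = 346.93 Myr.

C, in the Carboniferous; 346.93 million years to A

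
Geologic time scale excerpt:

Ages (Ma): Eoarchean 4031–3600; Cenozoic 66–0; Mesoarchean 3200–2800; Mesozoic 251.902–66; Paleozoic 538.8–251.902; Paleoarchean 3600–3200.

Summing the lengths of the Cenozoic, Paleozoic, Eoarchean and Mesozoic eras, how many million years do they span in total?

Duration is start − end for each: (66 − 0) + (538.8 − 251.902) + (4031 − 3600) + (251.902 − 66).
That is 66 + 286.898 + 431 + 185.902, which totals 969.8 million years.

969.8 million years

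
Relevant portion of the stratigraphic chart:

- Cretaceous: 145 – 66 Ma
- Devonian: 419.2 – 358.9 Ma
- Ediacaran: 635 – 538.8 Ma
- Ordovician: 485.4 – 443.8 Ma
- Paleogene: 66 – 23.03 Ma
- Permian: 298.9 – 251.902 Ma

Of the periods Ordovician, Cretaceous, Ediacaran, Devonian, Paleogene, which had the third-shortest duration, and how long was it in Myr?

Devonian, 60.3 million years

Durations: Ordovician 41.6; Cretaceous 79; Ediacaran 96.2; Devonian 60.3; Paleogene 42.97 Myr.
Sorted shortest-first: Ordovician (41.6), Paleogene (42.97), Devonian (60.3), Cretaceous (79), Ediacaran (96.2).
The third shortest is Devonian at 60.3 Myr.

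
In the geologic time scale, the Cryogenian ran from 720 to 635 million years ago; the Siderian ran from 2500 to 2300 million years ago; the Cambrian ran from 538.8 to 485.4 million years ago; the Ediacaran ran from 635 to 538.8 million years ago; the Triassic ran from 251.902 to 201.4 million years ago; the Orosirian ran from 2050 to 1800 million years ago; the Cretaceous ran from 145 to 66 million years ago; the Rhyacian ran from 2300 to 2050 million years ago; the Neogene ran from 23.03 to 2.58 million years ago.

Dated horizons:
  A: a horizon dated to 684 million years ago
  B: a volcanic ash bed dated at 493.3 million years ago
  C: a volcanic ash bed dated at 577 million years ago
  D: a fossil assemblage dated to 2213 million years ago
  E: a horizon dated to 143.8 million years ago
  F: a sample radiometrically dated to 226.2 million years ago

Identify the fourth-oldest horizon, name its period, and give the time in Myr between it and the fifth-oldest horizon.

B, in the Cambrian; 267.1 million years to F

Sorted oldest-first by Ma: D (2213), A (684), C (577), B (493.3), F (226.2), E (143.8).
The fourth oldest is B at 493.3 Ma, which lies in 538.8–485.4 Ma: the Cambrian.
The fifth oldest is F at 226.2 Ma; separation = |493.3 − 226.2| = 267.1 Myr.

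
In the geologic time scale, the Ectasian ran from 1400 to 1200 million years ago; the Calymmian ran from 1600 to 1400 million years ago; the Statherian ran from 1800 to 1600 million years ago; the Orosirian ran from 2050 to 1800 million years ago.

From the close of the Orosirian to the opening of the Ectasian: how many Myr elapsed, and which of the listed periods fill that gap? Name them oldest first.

The Orosirian closes at 1800 Ma and the Ectasian opens at 1400 Ma, so the interval is 1800 − 1400 = 400 Myr.
A period fits inside if it starts at or after 1800 Ma and ends at or before 1400 Ma; oldest first that gives Statherian, Calymmian.

400 million years; Statherian, Calymmian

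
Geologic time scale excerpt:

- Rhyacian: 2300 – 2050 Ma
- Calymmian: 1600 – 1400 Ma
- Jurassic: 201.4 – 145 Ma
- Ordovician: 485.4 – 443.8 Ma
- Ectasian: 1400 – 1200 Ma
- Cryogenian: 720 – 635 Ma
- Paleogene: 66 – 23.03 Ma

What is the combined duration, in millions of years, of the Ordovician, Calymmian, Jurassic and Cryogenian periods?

383 million years

Each duration: Ordovician = 41.6; Calymmian = 200; Jurassic = 56.4; Cryogenian = 85.
Sum: 41.6 + 200 + 56.4 + 85 = 383 Myr.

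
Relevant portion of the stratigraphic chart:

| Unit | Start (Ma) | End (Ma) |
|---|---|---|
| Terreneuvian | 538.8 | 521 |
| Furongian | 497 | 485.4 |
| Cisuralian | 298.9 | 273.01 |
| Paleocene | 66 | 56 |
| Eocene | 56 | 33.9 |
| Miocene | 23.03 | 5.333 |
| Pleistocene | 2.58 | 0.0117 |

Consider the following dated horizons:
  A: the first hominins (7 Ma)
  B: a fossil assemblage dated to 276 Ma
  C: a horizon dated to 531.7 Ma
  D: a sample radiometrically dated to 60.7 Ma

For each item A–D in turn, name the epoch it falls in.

A — Miocene; B — Cisuralian; C — Terreneuvian; D — Paleocene

Match each age against the start–end ranges in the excerpt: A = 7 Ma → Miocene (23.03–5.333); B = 276 Ma → Cisuralian (298.9–273.01); C = 531.7 Ma → Terreneuvian (538.8–521); D = 60.7 Ma → Paleocene (66–56).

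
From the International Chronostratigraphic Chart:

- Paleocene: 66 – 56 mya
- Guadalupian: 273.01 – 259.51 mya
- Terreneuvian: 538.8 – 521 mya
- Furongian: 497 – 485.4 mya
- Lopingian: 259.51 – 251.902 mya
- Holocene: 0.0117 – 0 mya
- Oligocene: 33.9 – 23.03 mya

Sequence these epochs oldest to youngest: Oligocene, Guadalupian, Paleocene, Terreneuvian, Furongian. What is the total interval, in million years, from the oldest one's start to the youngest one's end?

Terreneuvian, Furongian, Guadalupian, Paleocene, Oligocene; total span 515.77 Myr

Start ages (Ma): Terreneuvian 538.8, Furongian 497, Guadalupian 273.01, Paleocene 66, Oligocene 33.9.
Ordered oldest to youngest: Terreneuvian, Furongian, Guadalupian, Paleocene, Oligocene.
Span = 538.8 − 23.03 = 515.77 Myr.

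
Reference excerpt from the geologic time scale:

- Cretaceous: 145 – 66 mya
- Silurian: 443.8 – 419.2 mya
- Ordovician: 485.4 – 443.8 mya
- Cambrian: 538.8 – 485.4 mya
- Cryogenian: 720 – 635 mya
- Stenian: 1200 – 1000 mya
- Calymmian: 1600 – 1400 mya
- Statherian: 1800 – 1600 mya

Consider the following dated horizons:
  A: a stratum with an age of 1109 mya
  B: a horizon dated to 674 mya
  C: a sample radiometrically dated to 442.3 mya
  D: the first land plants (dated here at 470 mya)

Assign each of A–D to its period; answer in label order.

A — Stenian; B — Cryogenian; C — Silurian; D — Ordovician

A: 1109 Ma lies in 1200–1000 Ma, so Stenian.
B: 674 Ma lies in 720–635 Ma, so Cryogenian.
C: 442.3 Ma lies in 443.8–419.2 Ma, so Silurian.
D: 470 Ma lies in 485.4–443.8 Ma, so Ordovician.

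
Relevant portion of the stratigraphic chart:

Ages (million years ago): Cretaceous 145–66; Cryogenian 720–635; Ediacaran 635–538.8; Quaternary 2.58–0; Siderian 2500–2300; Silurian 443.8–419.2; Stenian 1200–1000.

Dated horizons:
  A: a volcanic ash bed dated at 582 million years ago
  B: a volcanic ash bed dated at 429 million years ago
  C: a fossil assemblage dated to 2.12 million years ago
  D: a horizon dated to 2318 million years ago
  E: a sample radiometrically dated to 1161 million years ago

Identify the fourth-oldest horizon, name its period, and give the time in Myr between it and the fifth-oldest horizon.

Larger Ma means older, so oldest first: D 2318 > E 1161 > A 582 > B 429 > C 2.12.
Counting 4 along gives B (429 Ma); the excerpt puts that inside the Silurian, 443.8–419.2 Ma.
Next in line is C (2.12 Ma), and 429 − 2.12 = 426.88 Myr.

B, in the Silurian; 426.88 million years to C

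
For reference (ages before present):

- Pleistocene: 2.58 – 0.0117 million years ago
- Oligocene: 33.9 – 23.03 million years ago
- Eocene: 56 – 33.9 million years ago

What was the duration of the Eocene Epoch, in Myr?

56 − 33.9 = 22.1 million years.

22.1 million years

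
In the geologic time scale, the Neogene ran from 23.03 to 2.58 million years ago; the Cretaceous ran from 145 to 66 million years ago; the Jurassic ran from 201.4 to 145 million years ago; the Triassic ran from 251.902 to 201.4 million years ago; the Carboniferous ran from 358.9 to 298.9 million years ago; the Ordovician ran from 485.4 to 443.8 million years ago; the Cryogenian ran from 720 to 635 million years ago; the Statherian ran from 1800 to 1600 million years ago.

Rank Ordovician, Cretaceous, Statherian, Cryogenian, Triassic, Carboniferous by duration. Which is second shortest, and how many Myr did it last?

Triassic, 50.502 million years

Durations: Ordovician 41.6; Cretaceous 79; Statherian 200; Cryogenian 85; Triassic 50.502; Carboniferous 60 Myr.
Sorted shortest-first: Ordovician (41.6), Triassic (50.502), Carboniferous (60), Cretaceous (79), Cryogenian (85), Statherian (200).
The second shortest is Triassic at 50.502 Myr.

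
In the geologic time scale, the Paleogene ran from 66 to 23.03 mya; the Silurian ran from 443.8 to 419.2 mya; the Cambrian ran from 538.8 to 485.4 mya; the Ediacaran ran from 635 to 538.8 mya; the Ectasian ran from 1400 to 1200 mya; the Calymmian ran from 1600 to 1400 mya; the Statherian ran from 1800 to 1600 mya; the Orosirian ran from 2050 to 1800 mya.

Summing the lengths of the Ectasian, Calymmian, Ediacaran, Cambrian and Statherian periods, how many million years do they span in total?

749.6 million years

Each duration: Ectasian = 200; Calymmian = 200; Ediacaran = 96.2; Cambrian = 53.4; Statherian = 200.
Sum: 200 + 200 + 96.2 + 53.4 + 200 = 749.6 Myr.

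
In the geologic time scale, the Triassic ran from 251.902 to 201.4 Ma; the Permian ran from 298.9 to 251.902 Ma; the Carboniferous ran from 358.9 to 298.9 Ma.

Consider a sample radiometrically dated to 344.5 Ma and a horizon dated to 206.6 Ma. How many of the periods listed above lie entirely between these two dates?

1

344.5 Ma sits inside the Carboniferous (358.9–298.9) and 206.6 Ma inside the Triassic (251.902–201.4); neither of those is wholly between the two dates.
The listed periods lying completely between them are Permian — 1 in all.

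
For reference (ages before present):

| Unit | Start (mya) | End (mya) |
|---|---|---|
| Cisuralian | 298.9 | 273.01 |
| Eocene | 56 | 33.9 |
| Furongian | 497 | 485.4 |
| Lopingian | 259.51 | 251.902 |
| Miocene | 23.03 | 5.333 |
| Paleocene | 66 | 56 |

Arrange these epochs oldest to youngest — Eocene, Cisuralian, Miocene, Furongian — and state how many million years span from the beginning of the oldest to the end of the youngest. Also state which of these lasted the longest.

Furongian → Cisuralian → Eocene → Miocene; total span 491.667 Myr; longest is Cisuralian

Start ages (Ma): Furongian 497, Cisuralian 298.9, Eocene 56, Miocene 23.03.
Ordered oldest to youngest: Furongian, Cisuralian, Eocene, Miocene.
Span = 497 − 5.333 = 491.667 Myr.
Durations: Furongian 11.6, Cisuralian 25.89, Eocene 22.1, Miocene 17.697 → longest is Cisuralian (25.89 Myr).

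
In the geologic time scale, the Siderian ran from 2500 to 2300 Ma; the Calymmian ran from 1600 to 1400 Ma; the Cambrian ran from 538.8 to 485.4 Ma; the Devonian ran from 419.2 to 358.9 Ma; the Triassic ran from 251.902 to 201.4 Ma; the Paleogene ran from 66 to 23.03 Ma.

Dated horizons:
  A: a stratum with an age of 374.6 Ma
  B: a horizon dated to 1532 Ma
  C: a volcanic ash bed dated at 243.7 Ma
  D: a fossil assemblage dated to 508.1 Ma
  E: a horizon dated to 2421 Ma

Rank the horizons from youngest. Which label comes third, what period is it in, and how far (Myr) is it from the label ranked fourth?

Sorted youngest-first by Ma: C (243.7), A (374.6), D (508.1), B (1532), E (2421).
The third youngest is D at 508.1 Ma, which lies in 538.8–485.4 Ma: the Cambrian.
The fourth youngest is B at 1532 Ma; separation = |508.1 − 1532| = 1023.9 Myr.

D, in the Cambrian; 1023.9 million years to B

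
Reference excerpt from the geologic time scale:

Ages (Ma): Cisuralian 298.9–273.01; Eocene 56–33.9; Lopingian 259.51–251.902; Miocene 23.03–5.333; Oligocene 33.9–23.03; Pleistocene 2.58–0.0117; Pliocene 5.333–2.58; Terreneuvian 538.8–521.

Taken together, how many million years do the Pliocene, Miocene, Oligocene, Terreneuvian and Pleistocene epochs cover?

Each duration: Pliocene = 2.753; Miocene = 17.697; Oligocene = 10.87; Terreneuvian = 17.8; Pleistocene = 2.5683.
Sum: 2.753 + 17.697 + 10.87 + 17.8 + 2.5683 = 51.6883 Myr.

51.6883 million years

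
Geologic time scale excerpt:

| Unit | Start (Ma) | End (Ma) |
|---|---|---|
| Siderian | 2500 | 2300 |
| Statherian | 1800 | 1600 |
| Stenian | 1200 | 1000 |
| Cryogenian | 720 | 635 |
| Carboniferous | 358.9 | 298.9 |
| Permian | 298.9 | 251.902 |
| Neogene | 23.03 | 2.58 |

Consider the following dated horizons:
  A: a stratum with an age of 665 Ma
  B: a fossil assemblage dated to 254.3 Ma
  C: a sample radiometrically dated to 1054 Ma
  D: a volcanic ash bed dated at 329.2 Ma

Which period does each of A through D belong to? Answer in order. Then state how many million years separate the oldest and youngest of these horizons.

A: 665 Ma lies in 720–635 Ma, so Cryogenian.
B: 254.3 Ma lies in 298.9–251.902 Ma, so Permian.
C: 1054 Ma lies in 1200–1000 Ma, so Stenian.
D: 329.2 Ma lies in 358.9–298.9 Ma, so Carboniferous.
Oldest = 1054 Ma, youngest = 254.3 Ma → span 799.7 Myr.

A — Cryogenian; B — Permian; C — Stenian; D — Carboniferous; span 799.7 million years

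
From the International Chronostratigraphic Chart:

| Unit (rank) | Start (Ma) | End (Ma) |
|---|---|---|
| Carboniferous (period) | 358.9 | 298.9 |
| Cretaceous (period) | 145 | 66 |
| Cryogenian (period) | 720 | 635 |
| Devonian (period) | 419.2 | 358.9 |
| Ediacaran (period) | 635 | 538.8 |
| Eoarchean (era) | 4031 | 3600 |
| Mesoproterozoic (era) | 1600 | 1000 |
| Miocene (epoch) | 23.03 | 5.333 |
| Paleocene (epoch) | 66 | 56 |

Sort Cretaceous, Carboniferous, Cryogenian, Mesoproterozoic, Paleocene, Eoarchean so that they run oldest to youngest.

Eoarchean → Mesoproterozoic → Cryogenian → Carboniferous → Cretaceous → Paleocene

The oldest of these is Eoarchean (starts 4031 Ma) and the youngest is Paleocene (ends 56 Ma).
In between, by decreasing start age: Mesoproterozoic (1600), Cryogenian (720), Carboniferous (358.9), Cretaceous (145).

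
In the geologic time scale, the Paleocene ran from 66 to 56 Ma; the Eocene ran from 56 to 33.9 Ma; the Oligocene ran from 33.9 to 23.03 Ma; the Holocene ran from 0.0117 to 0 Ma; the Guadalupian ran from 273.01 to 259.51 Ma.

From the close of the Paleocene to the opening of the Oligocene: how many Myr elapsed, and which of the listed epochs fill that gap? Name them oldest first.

22.1 million years; Eocene

The Paleocene closes at 56 Ma and the Oligocene opens at 33.9 Ma, so the interval is 56 − 33.9 = 22.1 Myr.
An epoch fits inside if it starts at or after 56 Ma and ends at or before 33.9 Ma; oldest first that gives Eocene.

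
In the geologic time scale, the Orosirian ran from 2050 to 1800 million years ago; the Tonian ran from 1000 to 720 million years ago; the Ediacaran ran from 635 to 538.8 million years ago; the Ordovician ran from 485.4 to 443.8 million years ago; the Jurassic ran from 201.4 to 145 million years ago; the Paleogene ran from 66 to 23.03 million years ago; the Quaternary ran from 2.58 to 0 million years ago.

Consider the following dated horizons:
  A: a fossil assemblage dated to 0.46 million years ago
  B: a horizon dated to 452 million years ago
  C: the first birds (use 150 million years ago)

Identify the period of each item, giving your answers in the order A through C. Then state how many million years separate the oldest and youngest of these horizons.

A — Quaternary; B — Ordovician; C — Jurassic; span 451.54 million years

A: 0.46 Ma lies in 2.58–0 Ma, so Quaternary.
B: 452 Ma lies in 485.4–443.8 Ma, so Ordovician.
C: 150 Ma lies in 201.4–145 Ma, so Jurassic.
Oldest = 452 Ma, youngest = 0.46 Ma → span 451.54 Myr.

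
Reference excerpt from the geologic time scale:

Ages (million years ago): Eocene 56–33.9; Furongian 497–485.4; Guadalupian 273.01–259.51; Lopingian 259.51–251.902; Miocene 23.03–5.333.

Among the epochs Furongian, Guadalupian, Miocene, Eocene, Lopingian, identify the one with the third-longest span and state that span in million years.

Durations: Furongian 11.6; Guadalupian 13.5; Miocene 17.697; Eocene 22.1; Lopingian 7.608 Myr.
Sorted longest-first: Eocene (22.1), Miocene (17.697), Guadalupian (13.5), Furongian (11.6), Lopingian (7.608).
The third longest is Guadalupian at 13.5 Myr.

Guadalupian, 13.5 million years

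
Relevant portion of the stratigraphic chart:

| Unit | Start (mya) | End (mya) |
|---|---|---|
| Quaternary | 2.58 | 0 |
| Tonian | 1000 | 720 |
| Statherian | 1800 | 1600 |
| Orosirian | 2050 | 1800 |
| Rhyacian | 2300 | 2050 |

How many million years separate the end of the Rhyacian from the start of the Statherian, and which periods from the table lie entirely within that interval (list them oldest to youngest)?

250 million years; Orosirian

The Rhyacian closes at 2050 Ma and the Statherian opens at 1800 Ma, so the interval is 2050 − 1800 = 250 Myr.
A period fits inside if it starts at or after 2050 Ma and ends at or before 1800 Ma; oldest first that gives Orosirian.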